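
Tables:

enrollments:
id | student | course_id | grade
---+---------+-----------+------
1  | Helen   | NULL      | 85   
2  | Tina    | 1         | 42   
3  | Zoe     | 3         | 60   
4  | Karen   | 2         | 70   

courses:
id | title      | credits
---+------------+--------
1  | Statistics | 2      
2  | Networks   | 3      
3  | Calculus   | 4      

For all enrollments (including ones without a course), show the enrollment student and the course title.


LEFT JOIN keeps every row from enrollments (the left table); where course_id has no match in courses, the course columns become NULL. Walk through each enrollment:
  - enrollment 1 (Helen): course_id=NULL, no match -> kept with NULL
  - enrollment 2 (Tina): course_id=1 -> matches Statistics
  - enrollment 3 (Zoe): course_id=3 -> matches Calculus
  - enrollment 4 (Karen): course_id=2 -> matches Networks
All 4 rows appear; 1 has NULL course.

SQL:
SELECT a.student, b.title AS course
FROM enrollments a
LEFT JOIN courses b ON a.course_id = b.id

Result:
student | course    
--------+-----------
Helen   | NULL      
Tina    | Statistics
Zoe     | Calculus  
Karen   | Networks  


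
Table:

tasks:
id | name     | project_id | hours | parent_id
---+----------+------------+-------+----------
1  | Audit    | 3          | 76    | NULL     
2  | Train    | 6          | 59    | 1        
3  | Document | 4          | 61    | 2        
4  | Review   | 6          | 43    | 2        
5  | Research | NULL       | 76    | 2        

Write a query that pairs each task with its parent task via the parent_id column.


This is a self-join: tasks is joined to a second copy of itself, matching each row's parent_id to another row's id. Use LEFT JOIN so rows with parent_id=NULL are kept.
  - task 1 (Audit): parent_id=NULL -> NULL
  - task 2 (Train): parent_id=1 -> Audit
  - task 3 (Document): parent_id=2 -> Train
  - task 4 (Review): parent_id=2 -> Train
  - task 5 (Research): parent_id=2 -> Train

SQL:
SELECT a.name AS item, b.name AS parent
FROM tasks a
LEFT JOIN tasks b ON a.parent_id = b.id

Result:
item     | parent
---------+-------
Audit    | NULL  
Train    | Audit 
Document | Train 
Review   | Train 
Research | Train 


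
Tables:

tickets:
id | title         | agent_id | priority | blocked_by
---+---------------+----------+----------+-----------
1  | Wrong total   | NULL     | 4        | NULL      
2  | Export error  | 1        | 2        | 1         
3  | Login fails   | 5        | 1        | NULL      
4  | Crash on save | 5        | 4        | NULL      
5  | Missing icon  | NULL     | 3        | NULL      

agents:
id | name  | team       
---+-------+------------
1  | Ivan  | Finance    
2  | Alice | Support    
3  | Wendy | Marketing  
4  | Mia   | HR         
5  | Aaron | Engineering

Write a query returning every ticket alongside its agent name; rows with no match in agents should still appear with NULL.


LEFT JOIN keeps every row from tickets (the left table); where agent_id has no match in agents, the agent columns become NULL. Walk through each ticket:
  - ticket 1 (Wrong total): agent_id=NULL, no match -> kept with NULL
  - ticket 2 (Export error): agent_id=1 -> matches Ivan
  - ticket 3 (Login fails): agent_id=5 -> matches Aaron
  - ticket 4 (Crash on save): agent_id=5 -> matches Aaron
  - ticket 5 (Missing icon): agent_id=NULL, no match -> kept with NULL
All 5 rows appear; 2 have NULL agent.

SQL:
SELECT a.title, b.name AS agent
FROM tickets a
LEFT JOIN agents b ON a.agent_id = b.id

Result:
title         | agent
--------------+------
Wrong total   | NULL 
Export error  | Ivan 
Login fails   | Aaron
Crash on save | Aaron
Missing icon  | NULL 


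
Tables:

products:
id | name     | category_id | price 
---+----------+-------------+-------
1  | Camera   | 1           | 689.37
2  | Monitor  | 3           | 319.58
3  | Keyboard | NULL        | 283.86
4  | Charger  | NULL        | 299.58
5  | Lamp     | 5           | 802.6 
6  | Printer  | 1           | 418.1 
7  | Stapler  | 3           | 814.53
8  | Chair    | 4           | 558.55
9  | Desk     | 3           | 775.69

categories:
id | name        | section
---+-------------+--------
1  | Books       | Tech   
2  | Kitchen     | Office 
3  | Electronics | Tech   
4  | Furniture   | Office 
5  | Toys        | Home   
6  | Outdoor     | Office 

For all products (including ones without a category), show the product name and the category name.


LEFT JOIN keeps every row from products (the left table); where category_id has no match in categories, the category columns become NULL. Walk through each product:
  - product 1 (Camera): category_id=1 -> matches Books
  - product 2 (Monitor): category_id=3 -> matches Electronics
  - product 3 (Keyboard): category_id=NULL, no match -> kept with NULL
  - product 4 (Charger): category_id=NULL, no match -> kept with NULL
  - product 5 (Lamp): category_id=5 -> matches Toys
  - product 6 (Printer): category_id=1 -> matches Books
  - product 7 (Stapler): category_id=3 -> matches Electronics
  - product 8 (Chair): category_id=4 -> matches Furniture
  - product 9 (Desk): category_id=3 -> matches Electronics
All 9 rows appear; 2 have NULL category.

SQL:
SELECT a.name, b.name AS category
FROM products a
LEFT JOIN categories b ON a.category_id = b.id

Result:
name     | category   
---------+------------
Camera   | Books      
Monitor  | Electronics
Keyboard | NULL       
Charger  | NULL       
Lamp     | Toys       
Printer  | Books      
Stapler  | Electronics
Chair    | Furniture  
Desk     | Electronics


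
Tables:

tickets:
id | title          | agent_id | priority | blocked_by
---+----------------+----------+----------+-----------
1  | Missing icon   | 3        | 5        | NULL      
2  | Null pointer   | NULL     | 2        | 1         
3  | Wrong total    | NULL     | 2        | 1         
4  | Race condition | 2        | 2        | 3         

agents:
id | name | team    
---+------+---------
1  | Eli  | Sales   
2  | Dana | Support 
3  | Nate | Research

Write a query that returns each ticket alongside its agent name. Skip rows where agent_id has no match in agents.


INNER JOIN keeps only tickets rows whose agent_id matches an id in agents. Walk through each ticket:
  - ticket 1 (Missing icon): agent_id=3 -> matches Nate
  - ticket 2 (Null pointer): agent_id=NULL, no match -> dropped
  - ticket 3 (Wrong total): agent_id=NULL, no match -> dropped
  - ticket 4 (Race condition): agent_id=2 -> matches Dana
So 2 of 4 rows are dropped.

SQL:
SELECT a.title, b.name AS agent
FROM tickets a
INNER JOIN agents b ON a.agent_id = b.id

Result:
title          | agent
---------------+------
Missing icon   | Nate 
Race condition | Dana 


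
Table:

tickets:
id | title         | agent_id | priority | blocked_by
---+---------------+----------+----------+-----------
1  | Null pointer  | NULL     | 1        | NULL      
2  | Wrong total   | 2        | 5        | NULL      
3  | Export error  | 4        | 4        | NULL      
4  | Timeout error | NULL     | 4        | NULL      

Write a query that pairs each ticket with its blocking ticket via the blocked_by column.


This is a self-join: tickets is joined to a second copy of itself, matching each row's blocked_by to another row's id. Use LEFT JOIN so rows with blocked_by=NULL are kept.
  - ticket 1 (Null pointer): blocked_by=NULL -> NULL
  - ticket 2 (Wrong total): blocked_by=NULL -> NULL
  - ticket 3 (Export error): blocked_by=NULL -> NULL
  - ticket 4 (Timeout error): blocked_by=NULL -> NULL

SQL:
SELECT a.title AS item, b.title AS blocked_by
FROM tickets a
LEFT JOIN tickets b ON a.blocked_by = b.id

Result:
item          | blocked_by
--------------+-----------
Null pointer  | NULL      
Wrong total   | NULL      
Export error  | NULL      
Timeout error | NULL      


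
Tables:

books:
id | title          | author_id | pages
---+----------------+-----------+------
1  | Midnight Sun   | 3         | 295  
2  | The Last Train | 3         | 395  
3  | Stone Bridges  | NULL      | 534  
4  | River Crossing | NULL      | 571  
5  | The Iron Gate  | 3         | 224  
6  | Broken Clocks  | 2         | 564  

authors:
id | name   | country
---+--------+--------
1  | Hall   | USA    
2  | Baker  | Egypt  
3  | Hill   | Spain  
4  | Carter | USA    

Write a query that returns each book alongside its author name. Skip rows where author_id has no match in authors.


INNER JOIN keeps only books rows whose author_id matches an id in authors. Walk through each book:
  - book 1 (Midnight Sun): author_id=3 -> matches Hill
  - book 2 (The Last Train): author_id=3 -> matches Hill
  - book 3 (Stone Bridges): author_id=NULL, no match -> dropped
  - book 4 (River Crossing): author_id=NULL, no match -> dropped
  - book 5 (The Iron Gate): author_id=3 -> matches Hill
  - book 6 (Broken Clocks): author_id=2 -> matches Baker
So 2 of 6 rows are dropped.

SQL:
SELECT a.title, b.name AS author
FROM books a
INNER JOIN authors b ON a.author_id = b.id

Result:
title          | author
---------------+-------
Midnight Sun   | Hill  
The Last Train | Hill  
The Iron Gate  | Hill  
Broken Clocks  | Baker 


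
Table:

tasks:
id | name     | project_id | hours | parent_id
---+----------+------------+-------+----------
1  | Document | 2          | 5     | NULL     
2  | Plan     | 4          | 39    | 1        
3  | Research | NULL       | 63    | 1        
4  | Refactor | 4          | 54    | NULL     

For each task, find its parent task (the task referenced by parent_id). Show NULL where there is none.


This is a self-join: tasks is joined to a second copy of itself, matching each row's parent_id to another row's id. Use LEFT JOIN so rows with parent_id=NULL are kept.
  - task 1 (Document): parent_id=NULL -> NULL
  - task 2 (Plan): parent_id=1 -> Document
  - task 3 (Research): parent_id=1 -> Document
  - task 4 (Refactor): parent_id=NULL -> NULL

SQL:
SELECT a.name AS item, b.name AS parent
FROM tasks a
LEFT JOIN tasks b ON a.parent_id = b.id

Result:
item     | parent  
---------+---------
Document | NULL    
Plan     | Document
Research | Document
Refactor | NULL    


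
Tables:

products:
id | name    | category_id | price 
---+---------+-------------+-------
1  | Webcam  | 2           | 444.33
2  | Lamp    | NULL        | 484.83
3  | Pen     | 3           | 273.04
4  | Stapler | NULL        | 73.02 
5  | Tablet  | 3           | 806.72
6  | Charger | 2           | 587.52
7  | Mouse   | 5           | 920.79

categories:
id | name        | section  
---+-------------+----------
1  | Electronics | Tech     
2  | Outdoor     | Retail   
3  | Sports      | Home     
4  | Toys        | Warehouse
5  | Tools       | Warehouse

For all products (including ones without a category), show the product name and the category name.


LEFT JOIN keeps every row from products (the left table); where category_id has no match in categories, the category columns become NULL. Walk through each product:
  - product 1 (Webcam): category_id=2 -> matches Outdoor
  - product 2 (Lamp): category_id=NULL, no match -> kept with NULL
  - product 3 (Pen): category_id=3 -> matches Sports
  - product 4 (Stapler): category_id=NULL, no match -> kept with NULL
  - product 5 (Tablet): category_id=3 -> matches Sports
  - product 6 (Charger): category_id=2 -> matches Outdoor
  - product 7 (Mouse): category_id=5 -> matches Tools
All 7 rows appear; 2 have NULL category.

SQL:
SELECT a.name, b.name AS category
FROM products a
LEFT JOIN categories b ON a.category_id = b.id

Result:
name    | category
--------+---------
Webcam  | Outdoor 
Lamp    | NULL    
Pen     | Sports  
Stapler | NULL    
Tablet  | Sports  
Charger | Outdoor 
Mouse   | Tools   


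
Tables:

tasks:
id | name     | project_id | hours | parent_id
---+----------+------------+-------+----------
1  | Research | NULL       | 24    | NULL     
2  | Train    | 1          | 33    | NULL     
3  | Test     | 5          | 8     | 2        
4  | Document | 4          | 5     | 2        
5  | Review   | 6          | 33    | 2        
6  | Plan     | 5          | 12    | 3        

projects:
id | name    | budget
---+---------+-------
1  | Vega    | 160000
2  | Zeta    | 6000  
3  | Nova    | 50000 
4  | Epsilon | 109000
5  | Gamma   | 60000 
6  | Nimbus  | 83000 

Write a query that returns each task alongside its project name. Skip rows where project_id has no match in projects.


INNER JOIN keeps only tasks rows whose project_id matches an id in projects. Walk through each task:
  - task 1 (Research): project_id=NULL, no match -> dropped
  - task 2 (Train): project_id=1 -> matches Vega
  - task 3 (Test): project_id=5 -> matches Gamma
  - task 4 (Document): project_id=4 -> matches Epsilon
  - task 5 (Review): project_id=6 -> matches Nimbus
  - task 6 (Plan): project_id=5 -> matches Gamma
So 1 of 6 rows is dropped.

SQL:
SELECT a.name, b.name AS project
FROM tasks a
INNER JOIN projects b ON a.project_id = b.id

Result:
name     | project
---------+--------
Train    | Vega   
Test     | Gamma  
Document | Epsilon
Review   | Nimbus 
Plan     | Gamma  


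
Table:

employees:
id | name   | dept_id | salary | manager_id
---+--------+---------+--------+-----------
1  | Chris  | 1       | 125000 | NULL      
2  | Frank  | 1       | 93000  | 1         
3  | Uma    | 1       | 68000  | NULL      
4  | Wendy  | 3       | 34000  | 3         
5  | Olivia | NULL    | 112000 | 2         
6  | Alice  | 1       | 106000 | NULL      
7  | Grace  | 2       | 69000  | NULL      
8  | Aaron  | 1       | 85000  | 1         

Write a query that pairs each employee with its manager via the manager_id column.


This is a self-join: employees is joined to a second copy of itself, matching each row's manager_id to another row's id. Use LEFT JOIN so rows with manager_id=NULL are kept.
  - employee 1 (Chris): manager_id=NULL -> NULL
  - employee 2 (Frank): manager_id=1 -> Chris
  - employee 3 (Uma): manager_id=NULL -> NULL
  - employee 4 (Wendy): manager_id=3 -> Uma
  - employee 5 (Olivia): manager_id=2 -> Frank
  - employee 6 (Alice): manager_id=NULL -> NULL
  - employee 7 (Grace): manager_id=NULL -> NULL
  - employee 8 (Aaron): manager_id=1 -> Chris

SQL:
SELECT a.name AS item, b.name AS manager
FROM employees a
LEFT JOIN employees b ON a.manager_id = b.id

Result:
item   | manager
-------+--------
Chris  | NULL   
Frank  | Chris  
Uma    | NULL   
Wendy  | Uma    
Olivia | Frank  
Alice  | NULL   
Grace  | NULL   
Aaron  | Chris  


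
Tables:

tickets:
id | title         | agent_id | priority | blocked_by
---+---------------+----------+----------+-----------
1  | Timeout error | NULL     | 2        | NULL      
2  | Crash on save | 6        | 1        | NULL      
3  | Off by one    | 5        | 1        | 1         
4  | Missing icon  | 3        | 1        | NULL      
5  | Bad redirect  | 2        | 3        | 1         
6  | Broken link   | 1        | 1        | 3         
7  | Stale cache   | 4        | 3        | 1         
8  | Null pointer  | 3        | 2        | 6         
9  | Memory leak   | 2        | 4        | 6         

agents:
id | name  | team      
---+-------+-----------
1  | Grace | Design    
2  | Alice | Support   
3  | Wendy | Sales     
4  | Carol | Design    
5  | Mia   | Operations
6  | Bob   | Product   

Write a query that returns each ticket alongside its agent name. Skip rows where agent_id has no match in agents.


INNER JOIN keeps only tickets rows whose agent_id matches an id in agents. Walk through each ticket:
  - ticket 1 (Timeout error): agent_id=NULL, no match -> dropped
  - ticket 2 (Crash on save): agent_id=6 -> matches Bob
  - ticket 3 (Off by one): agent_id=5 -> matches Mia
  - ticket 4 (Missing icon): agent_id=3 -> matches Wendy
  - ticket 5 (Bad redirect): agent_id=2 -> matches Alice
  - ticket 6 (Broken link): agent_id=1 -> matches Grace
  - ticket 7 (Stale cache): agent_id=4 -> matches Carol
  - ticket 8 (Null pointer): agent_id=3 -> matches Wendy
  - ticket 9 (Memory leak): agent_id=2 -> matches Alice
So 1 of 9 rows is dropped.

SQL:
SELECT a.title, b.name AS agent
FROM tickets a
INNER JOIN agents b ON a.agent_id = b.id

Result:
title         | agent
--------------+------
Crash on save | Bob  
Off by one    | Mia  
Missing icon  | Wendy
Bad redirect  | Alice
Broken link   | Grace
Stale cache   | Carol
Null pointer  | Wendy
Memory leak   | Alice


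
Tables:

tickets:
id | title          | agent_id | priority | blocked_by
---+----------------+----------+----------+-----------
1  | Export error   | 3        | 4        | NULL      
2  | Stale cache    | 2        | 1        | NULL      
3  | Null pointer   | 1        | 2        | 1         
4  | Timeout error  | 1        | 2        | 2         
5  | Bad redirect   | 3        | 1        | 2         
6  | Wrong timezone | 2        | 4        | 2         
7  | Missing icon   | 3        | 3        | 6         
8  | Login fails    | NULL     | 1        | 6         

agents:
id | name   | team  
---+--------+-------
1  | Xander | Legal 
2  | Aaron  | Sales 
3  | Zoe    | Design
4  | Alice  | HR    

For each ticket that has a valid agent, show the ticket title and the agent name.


INNER JOIN keeps only tickets rows whose agent_id matches an id in agents. Walk through each ticket:
  - ticket 1 (Export error): agent_id=3 -> matches Zoe
  - ticket 2 (Stale cache): agent_id=2 -> matches Aaron
  - ticket 3 (Null pointer): agent_id=1 -> matches Xander
  - ticket 4 (Timeout error): agent_id=1 -> matches Xander
  - ticket 5 (Bad redirect): agent_id=3 -> matches Zoe
  - ticket 6 (Wrong timezone): agent_id=2 -> matches Aaron
  - ticket 7 (Missing icon): agent_id=3 -> matches Zoe
  - ticket 8 (Login fails): agent_id=NULL, no match -> dropped
So 1 of 8 rows is dropped.

SQL:
SELECT a.title, b.name AS agent
FROM tickets a
INNER JOIN agents b ON a.agent_id = b.id

Result:
title          | agent 
---------------+-------
Export error   | Zoe   
Stale cache    | Aaron 
Null pointer   | Xander
Timeout error  | Xander
Bad redirect   | Zoe   
Wrong timezone | Aaron 
Missing icon   | Zoe   


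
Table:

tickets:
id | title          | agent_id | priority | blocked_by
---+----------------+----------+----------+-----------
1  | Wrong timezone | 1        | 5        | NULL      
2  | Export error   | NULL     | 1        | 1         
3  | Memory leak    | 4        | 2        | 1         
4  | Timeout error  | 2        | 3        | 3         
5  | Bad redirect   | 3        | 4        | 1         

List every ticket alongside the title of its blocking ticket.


This is a self-join: tickets is joined to a second copy of itself, matching each row's blocked_by to another row's id. Use LEFT JOIN so rows with blocked_by=NULL are kept.
  - ticket 1 (Wrong timezone): blocked_by=NULL -> NULL
  - ticket 2 (Export error): blocked_by=1 -> Wrong timezone
  - ticket 3 (Memory leak): blocked_by=1 -> Wrong timezone
  - ticket 4 (Timeout error): blocked_by=3 -> Memory leak
  - ticket 5 (Bad redirect): blocked_by=1 -> Wrong timezone

SQL:
SELECT a.title AS item, b.title AS blocked_by
FROM tickets a
LEFT JOIN tickets b ON a.blocked_by = b.id

Result:
item           | blocked_by    
---------------+---------------
Wrong timezone | NULL          
Export error   | Wrong timezone
Memory leak    | Wrong timezone
Timeout error  | Memory leak   
Bad redirect   | Wrong timezone


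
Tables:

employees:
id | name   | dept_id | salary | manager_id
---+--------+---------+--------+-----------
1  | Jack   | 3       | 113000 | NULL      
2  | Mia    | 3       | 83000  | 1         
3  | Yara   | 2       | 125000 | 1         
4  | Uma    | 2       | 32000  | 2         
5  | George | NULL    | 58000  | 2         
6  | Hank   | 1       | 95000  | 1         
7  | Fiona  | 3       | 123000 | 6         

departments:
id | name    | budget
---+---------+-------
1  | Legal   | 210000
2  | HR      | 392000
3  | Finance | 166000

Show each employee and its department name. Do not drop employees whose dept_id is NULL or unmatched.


LEFT JOIN keeps every row from employees (the left table); where dept_id has no match in departments, the department columns become NULL. Walk through each employee:
  - employee 1 (Jack): dept_id=3 -> matches Finance
  - employee 2 (Mia): dept_id=3 -> matches Finance
  - employee 3 (Yara): dept_id=2 -> matches HR
  - employee 4 (Uma): dept_id=2 -> matches HR
  - employee 5 (George): dept_id=NULL, no match -> kept with NULL
  - employee 6 (Hank): dept_id=1 -> matches Legal
  - employee 7 (Fiona): dept_id=3 -> matches Finance
All 7 rows appear; 1 has NULL department.

SQL:
SELECT a.name, b.name AS department
FROM employees a
LEFT JOIN departments b ON a.dept_id = b.id

Result:
name   | department
-------+-----------
Jack   | Finance   
Mia    | Finance   
Yara   | HR        
Uma    | HR        
George | NULL      
Hank   | Legal     
Fiona  | Finance   


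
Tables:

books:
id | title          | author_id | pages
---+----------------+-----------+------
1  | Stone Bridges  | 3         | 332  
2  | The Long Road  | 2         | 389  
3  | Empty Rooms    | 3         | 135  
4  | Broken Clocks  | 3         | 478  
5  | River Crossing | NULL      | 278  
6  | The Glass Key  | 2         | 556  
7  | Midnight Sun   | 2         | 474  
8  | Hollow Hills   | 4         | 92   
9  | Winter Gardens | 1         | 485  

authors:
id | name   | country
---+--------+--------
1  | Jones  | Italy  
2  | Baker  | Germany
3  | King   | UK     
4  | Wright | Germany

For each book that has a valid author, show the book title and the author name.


INNER JOIN keeps only books rows whose author_id matches an id in authors. Walk through each book:
  - book 1 (Stone Bridges): author_id=3 -> matches King
  - book 2 (The Long Road): author_id=2 -> matches Baker
  - book 3 (Empty Rooms): author_id=3 -> matches King
  - book 4 (Broken Clocks): author_id=3 -> matches King
  - book 5 (River Crossing): author_id=NULL, no match -> dropped
  - book 6 (The Glass Key): author_id=2 -> matches Baker
  - book 7 (Midnight Sun): author_id=2 -> matches Baker
  - book 8 (Hollow Hills): author_id=4 -> matches Wright
  - book 9 (Winter Gardens): author_id=1 -> matches Jones
So 1 of 9 rows is dropped.

SQL:
SELECT a.title, b.name AS author
FROM books a
INNER JOIN authors b ON a.author_id = b.id

Result:
title          | author
---------------+-------
Stone Bridges  | King  
The Long Road  | Baker 
Empty Rooms    | King  
Broken Clocks  | King  
The Glass Key  | Baker 
Midnight Sun   | Baker 
Hollow Hills   | Wright
Winter Gardens | Jones 


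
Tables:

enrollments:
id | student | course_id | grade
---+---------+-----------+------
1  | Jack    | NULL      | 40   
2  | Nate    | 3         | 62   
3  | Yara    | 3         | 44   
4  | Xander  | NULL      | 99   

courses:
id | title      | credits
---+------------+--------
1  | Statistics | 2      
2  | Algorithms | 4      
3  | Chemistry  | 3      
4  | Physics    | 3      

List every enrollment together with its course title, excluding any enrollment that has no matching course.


INNER JOIN keeps only enrollments rows whose course_id matches an id in courses. Walk through each enrollment:
  - enrollment 1 (Jack): course_id=NULL, no match -> dropped
  - enrollment 2 (Nate): course_id=3 -> matches Chemistry
  - enrollment 3 (Yara): course_id=3 -> matches Chemistry
  - enrollment 4 (Xander): course_id=NULL, no match -> dropped
So 2 of 4 rows are dropped.

SQL:
SELECT a.student, b.title AS course
FROM enrollments a
INNER JOIN courses b ON a.course_id = b.id

Result:
student | course   
--------+----------
Nate    | Chemistry
Yara    | Chemistry


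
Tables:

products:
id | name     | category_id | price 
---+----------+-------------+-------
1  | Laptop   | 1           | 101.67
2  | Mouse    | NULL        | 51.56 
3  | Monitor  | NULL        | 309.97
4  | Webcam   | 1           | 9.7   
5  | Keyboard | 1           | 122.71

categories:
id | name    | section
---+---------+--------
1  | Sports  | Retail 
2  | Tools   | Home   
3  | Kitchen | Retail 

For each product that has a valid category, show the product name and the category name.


INNER JOIN keeps only products rows whose category_id matches an id in categories. Walk through each product:
  - product 1 (Laptop): category_id=1 -> matches Sports
  - product 2 (Mouse): category_id=NULL, no match -> dropped
  - product 3 (Monitor): category_id=NULL, no match -> dropped
  - product 4 (Webcam): category_id=1 -> matches Sports
  - product 5 (Keyboard): category_id=1 -> matches Sports
So 2 of 5 rows are dropped.

SQL:
SELECT a.name, b.name AS category
FROM products a
INNER JOIN categories b ON a.category_id = b.id

Result:
name     | category
---------+---------
Laptop   | Sports  
Webcam   | Sports  
Keyboard | Sports  


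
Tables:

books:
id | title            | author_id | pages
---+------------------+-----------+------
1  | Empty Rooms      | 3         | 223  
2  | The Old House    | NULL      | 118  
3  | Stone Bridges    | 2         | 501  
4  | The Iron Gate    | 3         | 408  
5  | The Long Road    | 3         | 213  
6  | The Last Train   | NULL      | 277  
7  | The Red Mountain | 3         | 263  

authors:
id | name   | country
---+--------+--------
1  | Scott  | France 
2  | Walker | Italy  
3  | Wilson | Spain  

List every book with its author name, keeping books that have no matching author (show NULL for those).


LEFT JOIN keeps every row from books (the left table); where author_id has no match in authors, the author columns become NULL. Walk through each book:
  - book 1 (Empty Rooms): author_id=3 -> matches Wilson
  - book 2 (The Old House): author_id=NULL, no match -> kept with NULL
  - book 3 (Stone Bridges): author_id=2 -> matches Walker
  - book 4 (The Iron Gate): author_id=3 -> matches Wilson
  - book 5 (The Long Road): author_id=3 -> matches Wilson
  - book 6 (The Last Train): author_id=NULL, no match -> kept with NULL
  - book 7 (The Red Mountain): author_id=3 -> matches Wilson
All 7 rows appear; 2 have NULL author.

SQL:
SELECT a.title, b.name AS author
FROM books a
LEFT JOIN authors b ON a.author_id = b.id

Result:
title            | author
-----------------+-------
Empty Rooms      | Wilson
The Old House    | NULL  
Stone Bridges    | Walker
The Iron Gate    | Wilson
The Long Road    | Wilson
The Last Train   | NULL  
The Red Mountain | Wilson


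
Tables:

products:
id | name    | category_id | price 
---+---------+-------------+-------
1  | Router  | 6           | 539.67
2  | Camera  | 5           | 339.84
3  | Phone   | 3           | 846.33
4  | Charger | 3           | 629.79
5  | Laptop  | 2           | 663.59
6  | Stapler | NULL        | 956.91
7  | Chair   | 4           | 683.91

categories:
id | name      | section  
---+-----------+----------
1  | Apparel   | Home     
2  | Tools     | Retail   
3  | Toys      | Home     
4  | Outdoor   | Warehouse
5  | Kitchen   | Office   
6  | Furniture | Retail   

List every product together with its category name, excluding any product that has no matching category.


INNER JOIN keeps only products rows whose category_id matches an id in categories. Walk through each product:
  - product 1 (Router): category_id=6 -> matches Furniture
  - product 2 (Camera): category_id=5 -> matches Kitchen
  - product 3 (Phone): category_id=3 -> matches Toys
  - product 4 (Charger): category_id=3 -> matches Toys
  - product 5 (Laptop): category_id=2 -> matches Tools
  - product 6 (Stapler): category_id=NULL, no match -> dropped
  - product 7 (Chair): category_id=4 -> matches Outdoor
So 1 of 7 rows is dropped.

SQL:
SELECT a.name, b.name AS category
FROM products a
INNER JOIN categories b ON a.category_id = b.id

Result:
name    | category 
--------+----------
Router  | Furniture
Camera  | Kitchen  
Phone   | Toys     
Charger | Toys     
Laptop  | Tools    
Chair   | Outdoor  


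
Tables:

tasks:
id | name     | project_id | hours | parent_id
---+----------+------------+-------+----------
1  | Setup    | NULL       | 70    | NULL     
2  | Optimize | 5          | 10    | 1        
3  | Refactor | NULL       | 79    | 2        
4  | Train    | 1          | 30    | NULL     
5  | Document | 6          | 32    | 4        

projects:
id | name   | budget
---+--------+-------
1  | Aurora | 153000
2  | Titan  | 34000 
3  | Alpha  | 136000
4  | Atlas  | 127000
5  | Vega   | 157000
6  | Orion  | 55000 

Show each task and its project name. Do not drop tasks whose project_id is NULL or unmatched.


LEFT JOIN keeps every row from tasks (the left table); where project_id has no match in projects, the project columns become NULL. Walk through each task:
  - task 1 (Setup): project_id=NULL, no match -> kept with NULL
  - task 2 (Optimize): project_id=5 -> matches Vega
  - task 3 (Refactor): project_id=NULL, no match -> kept with NULL
  - task 4 (Train): project_id=1 -> matches Aurora
  - task 5 (Document): project_id=6 -> matches Orion
All 5 rows appear; 2 have NULL project.

SQL:
SELECT a.name, b.name AS project
FROM tasks a
LEFT JOIN projects b ON a.project_id = b.id

Result:
name     | project
---------+--------
Setup    | NULL   
Optimize | Vega   
Refactor | NULL   
Train    | Aurora 
Document | Orion  


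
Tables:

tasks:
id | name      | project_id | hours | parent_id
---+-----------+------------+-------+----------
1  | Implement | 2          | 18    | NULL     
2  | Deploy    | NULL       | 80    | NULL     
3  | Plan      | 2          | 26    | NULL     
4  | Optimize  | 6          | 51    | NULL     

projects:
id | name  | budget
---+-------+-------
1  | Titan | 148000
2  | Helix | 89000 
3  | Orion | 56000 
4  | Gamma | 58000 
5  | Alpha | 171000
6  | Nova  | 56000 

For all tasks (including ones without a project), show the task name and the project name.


LEFT JOIN keeps every row from tasks (the left table); where project_id has no match in projects, the project columns become NULL. Walk through each task:
  - task 1 (Implement): project_id=2 -> matches Helix
  - task 2 (Deploy): project_id=NULL, no match -> kept with NULL
  - task 3 (Plan): project_id=2 -> matches Helix
  - task 4 (Optimize): project_id=6 -> matches Nova
All 4 rows appear; 1 has NULL project.

SQL:
SELECT a.name, b.name AS project
FROM tasks a
LEFT JOIN projects b ON a.project_id = b.id

Result:
name      | project
----------+--------
Implement | Helix  
Deploy    | NULL   
Plan      | Helix  
Optimize  | Nova   


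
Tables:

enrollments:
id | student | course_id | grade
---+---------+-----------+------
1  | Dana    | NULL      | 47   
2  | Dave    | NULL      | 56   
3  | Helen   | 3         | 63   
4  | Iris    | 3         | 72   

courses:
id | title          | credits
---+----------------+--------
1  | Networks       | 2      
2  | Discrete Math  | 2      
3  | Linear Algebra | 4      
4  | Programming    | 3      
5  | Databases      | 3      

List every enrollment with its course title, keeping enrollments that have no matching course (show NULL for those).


LEFT JOIN keeps every row from enrollments (the left table); where course_id has no match in courses, the course columns become NULL. Walk through each enrollment:
  - enrollment 1 (Dana): course_id=NULL, no match -> kept with NULL
  - enrollment 2 (Dave): course_id=NULL, no match -> kept with NULL
  - enrollment 3 (Helen): course_id=3 -> matches Linear Algebra
  - enrollment 4 (Iris): course_id=3 -> matches Linear Algebra
All 4 rows appear; 2 have NULL course.

SQL:
SELECT a.student, b.title AS course
FROM enrollments a
LEFT JOIN courses b ON a.course_id = b.id

Result:
student | course        
--------+---------------
Dana    | NULL          
Dave    | NULL          
Helen   | Linear Algebra
Iris    | Linear Algebra


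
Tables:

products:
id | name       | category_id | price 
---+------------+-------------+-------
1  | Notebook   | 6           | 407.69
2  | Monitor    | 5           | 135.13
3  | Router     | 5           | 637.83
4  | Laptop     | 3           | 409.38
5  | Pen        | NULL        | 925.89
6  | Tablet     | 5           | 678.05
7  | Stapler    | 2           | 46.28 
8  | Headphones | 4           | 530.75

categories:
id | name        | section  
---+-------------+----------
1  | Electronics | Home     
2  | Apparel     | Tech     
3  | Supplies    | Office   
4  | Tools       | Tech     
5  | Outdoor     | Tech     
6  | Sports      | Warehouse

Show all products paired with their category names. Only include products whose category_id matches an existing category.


INNER JOIN keeps only products rows whose category_id matches an id in categories. Walk through each product:
  - product 1 (Notebook): category_id=6 -> matches Sports
  - product 2 (Monitor): category_id=5 -> matches Outdoor
  - product 3 (Router): category_id=5 -> matches Outdoor
  - product 4 (Laptop): category_id=3 -> matches Supplies
  - product 5 (Pen): category_id=NULL, no match -> dropped
  - product 6 (Tablet): category_id=5 -> matches Outdoor
  - product 7 (Stapler): category_id=2 -> matches Apparel
  - product 8 (Headphones): category_id=4 -> matches Tools
So 1 of 8 rows is dropped.

SQL:
SELECT a.name, b.name AS category
FROM products a
INNER JOIN categories b ON a.category_id = b.id

Result:
name       | category
-----------+---------
Notebook   | Sports  
Monitor    | Outdoor 
Router     | Outdoor 
Laptop     | Supplies
Tablet     | Outdoor 
Stapler    | Apparel 
Headphones | Tools   


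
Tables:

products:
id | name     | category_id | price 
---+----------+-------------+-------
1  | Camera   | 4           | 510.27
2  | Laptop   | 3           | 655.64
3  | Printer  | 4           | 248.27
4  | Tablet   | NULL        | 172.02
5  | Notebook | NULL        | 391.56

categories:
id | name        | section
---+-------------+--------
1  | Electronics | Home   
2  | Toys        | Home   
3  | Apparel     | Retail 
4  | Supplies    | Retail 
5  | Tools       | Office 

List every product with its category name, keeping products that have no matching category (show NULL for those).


LEFT JOIN keeps every row from products (the left table); where category_id has no match in categories, the category columns become NULL. Walk through each product:
  - product 1 (Camera): category_id=4 -> matches Supplies
  - product 2 (Laptop): category_id=3 -> matches Apparel
  - product 3 (Printer): category_id=4 -> matches Supplies
  - product 4 (Tablet): category_id=NULL, no match -> kept with NULL
  - product 5 (Notebook): category_id=NULL, no match -> kept with NULL
All 5 rows appear; 2 have NULL category.

SQL:
SELECT a.name, b.name AS category
FROM products a
LEFT JOIN categories b ON a.category_id = b.id

Result:
name     | category
---------+---------
Camera   | Supplies
Laptop   | Apparel 
Printer  | Supplies
Tablet   | NULL    
Notebook | NULL    


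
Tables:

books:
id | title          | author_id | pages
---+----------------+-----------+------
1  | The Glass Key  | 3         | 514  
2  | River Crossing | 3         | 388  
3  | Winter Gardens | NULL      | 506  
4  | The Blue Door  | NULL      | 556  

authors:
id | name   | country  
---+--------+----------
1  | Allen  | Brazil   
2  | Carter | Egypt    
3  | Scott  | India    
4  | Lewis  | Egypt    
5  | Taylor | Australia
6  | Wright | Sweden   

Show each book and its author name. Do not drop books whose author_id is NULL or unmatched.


LEFT JOIN keeps every row from books (the left table); where author_id has no match in authors, the author columns become NULL. Walk through each book:
  - book 1 (The Glass Key): author_id=3 -> matches Scott
  - book 2 (River Crossing): author_id=3 -> matches Scott
  - book 3 (Winter Gardens): author_id=NULL, no match -> kept with NULL
  - book 4 (The Blue Door): author_id=NULL, no match -> kept with NULL
All 4 rows appear; 2 have NULL author.

SQL:
SELECT a.title, b.name AS author
FROM books a
LEFT JOIN authors b ON a.author_id = b.id

Result:
title          | author
---------------+-------
The Glass Key  | Scott 
River Crossing | Scott 
Winter Gardens | NULL  
The Blue Door  | NULL  


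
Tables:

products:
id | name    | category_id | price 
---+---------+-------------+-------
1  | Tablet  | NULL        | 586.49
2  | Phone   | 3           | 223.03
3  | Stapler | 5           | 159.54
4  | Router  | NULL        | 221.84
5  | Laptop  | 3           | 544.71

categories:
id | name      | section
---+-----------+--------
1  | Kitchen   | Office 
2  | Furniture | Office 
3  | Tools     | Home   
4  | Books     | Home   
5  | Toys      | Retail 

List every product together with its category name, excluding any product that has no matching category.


INNER JOIN keeps only products rows whose category_id matches an id in categories. Walk through each product:
  - product 1 (Tablet): category_id=NULL, no match -> dropped
  - product 2 (Phone): category_id=3 -> matches Tools
  - product 3 (Stapler): category_id=5 -> matches Toys
  - product 4 (Router): category_id=NULL, no match -> dropped
  - product 5 (Laptop): category_id=3 -> matches Tools
So 2 of 5 rows are dropped.

SQL:
SELECT a.name, b.name AS category
FROM products a
INNER JOIN categories b ON a.category_id = b.id

Result:
name    | category
--------+---------
Phone   | Tools   
Stapler | Toys    
Laptop  | Tools   


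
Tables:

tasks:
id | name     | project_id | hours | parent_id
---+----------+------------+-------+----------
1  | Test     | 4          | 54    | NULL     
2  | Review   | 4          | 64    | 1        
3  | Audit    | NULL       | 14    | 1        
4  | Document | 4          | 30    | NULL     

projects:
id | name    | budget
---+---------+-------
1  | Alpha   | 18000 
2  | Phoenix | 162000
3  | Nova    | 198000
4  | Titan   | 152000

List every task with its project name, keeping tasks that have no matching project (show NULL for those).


LEFT JOIN keeps every row from tasks (the left table); where project_id has no match in projects, the project columns become NULL. Walk through each task:
  - task 1 (Test): project_id=4 -> matches Titan
  - task 2 (Review): project_id=4 -> matches Titan
  - task 3 (Audit): project_id=NULL, no match -> kept with NULL
  - task 4 (Document): project_id=4 -> matches Titan
All 4 rows appear; 1 has NULL project.

SQL:
SELECT a.name, b.name AS project
FROM tasks a
LEFT JOIN projects b ON a.project_id = b.id

Result:
name     | project
---------+--------
Test     | Titan  
Review   | Titan  
Audit    | NULL   
Document | Titan  


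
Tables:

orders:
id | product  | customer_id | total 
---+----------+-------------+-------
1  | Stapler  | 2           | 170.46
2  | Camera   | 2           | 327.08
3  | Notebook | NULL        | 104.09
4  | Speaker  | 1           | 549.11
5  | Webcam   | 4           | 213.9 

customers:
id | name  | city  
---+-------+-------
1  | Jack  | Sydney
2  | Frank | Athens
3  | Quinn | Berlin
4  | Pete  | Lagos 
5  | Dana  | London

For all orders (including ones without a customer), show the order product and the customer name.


LEFT JOIN keeps every row from orders (the left table); where customer_id has no match in customers, the customer columns become NULL. Walk through each order:
  - order 1 (Stapler): customer_id=2 -> matches Frank
  - order 2 (Camera): customer_id=2 -> matches Frank
  - order 3 (Notebook): customer_id=NULL, no match -> kept with NULL
  - order 4 (Speaker): customer_id=1 -> matches Jack
  - order 5 (Webcam): customer_id=4 -> matches Pete
All 5 rows appear; 1 has NULL customer.

SQL:
SELECT a.product, b.name AS customer
FROM orders a
LEFT JOIN customers b ON a.customer_id = b.id

Result:
product  | customer
---------+---------
Stapler  | Frank   
Camera   | Frank   
Notebook | NULL    
Speaker  | Jack    
Webcam   | Pete    


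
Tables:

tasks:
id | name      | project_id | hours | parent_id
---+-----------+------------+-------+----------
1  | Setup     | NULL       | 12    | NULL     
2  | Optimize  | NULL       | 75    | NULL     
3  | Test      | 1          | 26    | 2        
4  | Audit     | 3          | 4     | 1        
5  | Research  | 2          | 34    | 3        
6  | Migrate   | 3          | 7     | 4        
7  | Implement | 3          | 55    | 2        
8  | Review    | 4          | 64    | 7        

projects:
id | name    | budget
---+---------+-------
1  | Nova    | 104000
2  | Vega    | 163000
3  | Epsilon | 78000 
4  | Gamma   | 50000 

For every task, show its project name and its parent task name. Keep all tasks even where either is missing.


Two LEFT JOINs from the same base table tasks: one to projects via project_id, one to tasks itself via parent_id. Both are LEFT so every task is preserved.
Match against projects:
  - task 1 (Setup): project_id=NULL, no match -> kept with NULL
  - task 2 (Optimize): project_id=NULL, no match -> kept with NULL
  - task 3 (Test): project_id=1 -> matches Nova
  - task 4 (Audit): project_id=3 -> matches Epsilon
  - task 5 (Research): project_id=2 -> matches Vega
  - task 6 (Migrate): project_id=3 -> matches Epsilon
  - task 7 (Implement): project_id=3 -> matches Epsilon
  - task 8 (Review): project_id=4 -> matches Gamma
Match against tasks (self):
  - task 1 (Setup): parent_id=NULL -> NULL
  - task 2 (Optimize): parent_id=NULL -> NULL
  - task 3 (Test): parent_id=2 -> Optimize
  - task 4 (Audit): parent_id=1 -> Setup
  - task 5 (Research): parent_id=3 -> Test
  - task 6 (Migrate): parent_id=4 -> Audit
  - task 7 (Implement): parent_id=2 -> Optimize
  - task 8 (Review): parent_id=7 -> Implement

SQL:
SELECT a.name, b.name AS project, c.name AS parent
FROM tasks a
LEFT JOIN projects b ON a.project_id = b.id
LEFT JOIN tasks c ON a.parent_id = c.id

Result:
name      | project | parent   
----------+---------+----------
Setup     | NULL    | NULL     
Optimize  | NULL    | NULL     
Test      | Nova    | Optimize 
Audit     | Epsilon | Setup    
Research  | Vega    | Test     
Migrate   | Epsilon | Audit    
Implement | Epsilon | Optimize 
Review    | Gamma   | Implement
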